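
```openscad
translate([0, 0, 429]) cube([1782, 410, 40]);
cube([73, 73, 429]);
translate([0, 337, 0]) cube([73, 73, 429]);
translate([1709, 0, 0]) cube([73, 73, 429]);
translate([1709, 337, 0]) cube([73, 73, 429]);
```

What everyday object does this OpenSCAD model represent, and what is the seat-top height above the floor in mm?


A bench. The seat-top height is 469 mm.

A long slab on four corner posts — a bench. The slab sits at z = 429 with thickness 40, so the top is 429 + 40 = 469 mm.


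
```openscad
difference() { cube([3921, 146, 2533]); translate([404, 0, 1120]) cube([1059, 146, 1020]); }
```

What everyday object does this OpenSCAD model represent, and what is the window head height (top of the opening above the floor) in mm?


A wall with a window opening. The window head height is 2140 mm.

A wall with a rectangular opening subtracted — a window. Sill at z = 1120, opening 1020 mm tall, so the head is at 1120 + 1020 = 2140 mm.


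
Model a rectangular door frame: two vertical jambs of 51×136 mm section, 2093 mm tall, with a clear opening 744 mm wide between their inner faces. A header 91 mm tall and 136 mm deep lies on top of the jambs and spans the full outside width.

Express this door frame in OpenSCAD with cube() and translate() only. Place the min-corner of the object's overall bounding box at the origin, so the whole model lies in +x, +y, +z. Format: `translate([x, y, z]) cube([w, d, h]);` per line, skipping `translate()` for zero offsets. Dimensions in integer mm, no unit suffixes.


cube([51, 136, 2093]);
translate([795, 0, 0]) cube([51, 136, 2093]);
translate([0, 0, 2093]) cube([846, 136, 91]);


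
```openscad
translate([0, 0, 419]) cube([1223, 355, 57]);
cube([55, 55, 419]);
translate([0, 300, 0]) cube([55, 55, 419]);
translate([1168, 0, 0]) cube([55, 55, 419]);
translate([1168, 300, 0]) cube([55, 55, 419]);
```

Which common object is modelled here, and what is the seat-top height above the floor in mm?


A bench. The seat-top height is 476 mm.

A long slab on four corner posts — a bench. The slab sits at z = 419 with thickness 57, so the top is 419 + 57 = 476 mm.


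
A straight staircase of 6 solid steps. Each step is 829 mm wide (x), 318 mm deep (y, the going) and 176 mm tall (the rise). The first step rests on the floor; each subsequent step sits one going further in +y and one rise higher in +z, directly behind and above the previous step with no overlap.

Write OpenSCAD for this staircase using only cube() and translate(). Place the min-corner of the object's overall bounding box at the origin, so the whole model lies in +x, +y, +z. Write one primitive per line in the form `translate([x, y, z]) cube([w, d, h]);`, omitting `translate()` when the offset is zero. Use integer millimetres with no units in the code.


cube([829, 318, 176]);
translate([0, 318, 176]) cube([829, 318, 176]);
translate([0, 636, 352]) cube([829, 318, 176]);
translate([0, 954, 528]) cube([829, 318, 176]);
translate([0, 1272, 704]) cube([829, 318, 176]);
translate([0, 1590, 880]) cube([829, 318, 176]);


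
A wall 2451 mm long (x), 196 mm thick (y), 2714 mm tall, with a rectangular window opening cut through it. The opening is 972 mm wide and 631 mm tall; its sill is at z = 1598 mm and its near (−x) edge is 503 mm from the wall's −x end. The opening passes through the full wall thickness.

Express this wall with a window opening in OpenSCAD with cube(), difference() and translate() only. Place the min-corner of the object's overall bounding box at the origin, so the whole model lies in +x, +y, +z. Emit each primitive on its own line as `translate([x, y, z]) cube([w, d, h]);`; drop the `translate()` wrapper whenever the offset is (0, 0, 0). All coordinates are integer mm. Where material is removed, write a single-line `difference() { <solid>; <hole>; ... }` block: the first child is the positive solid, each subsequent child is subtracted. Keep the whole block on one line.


difference() { cube([2451, 196, 2714]); translate([503, 0, 1598]) cube([972, 196, 631]); }


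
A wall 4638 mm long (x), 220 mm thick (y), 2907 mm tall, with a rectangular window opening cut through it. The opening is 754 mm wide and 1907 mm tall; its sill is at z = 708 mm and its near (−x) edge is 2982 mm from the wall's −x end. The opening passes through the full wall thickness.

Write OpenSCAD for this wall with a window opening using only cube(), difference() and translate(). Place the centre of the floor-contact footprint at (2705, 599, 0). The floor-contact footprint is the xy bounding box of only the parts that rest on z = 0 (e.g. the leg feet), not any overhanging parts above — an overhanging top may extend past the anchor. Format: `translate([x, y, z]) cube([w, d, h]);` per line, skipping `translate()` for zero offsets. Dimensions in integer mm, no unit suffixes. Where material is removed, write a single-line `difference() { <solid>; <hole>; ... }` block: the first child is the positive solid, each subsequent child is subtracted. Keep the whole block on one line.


difference() { translate([386, 489, 0]) cube([4638, 220, 2907]); translate([3368, 489, 708]) cube([754, 220, 1907]); }


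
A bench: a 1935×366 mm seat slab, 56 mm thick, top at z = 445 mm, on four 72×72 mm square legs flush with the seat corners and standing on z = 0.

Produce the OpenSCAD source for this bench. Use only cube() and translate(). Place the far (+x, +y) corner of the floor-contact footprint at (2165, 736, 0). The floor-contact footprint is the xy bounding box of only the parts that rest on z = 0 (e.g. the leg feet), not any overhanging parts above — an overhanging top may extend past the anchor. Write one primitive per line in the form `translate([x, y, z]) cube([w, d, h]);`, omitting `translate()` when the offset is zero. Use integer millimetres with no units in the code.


translate([230, 370, 389]) cube([1935, 366, 56]);
translate([230, 370, 0]) cube([72, 72, 389]);
translate([230, 664, 0]) cube([72, 72, 389]);
translate([2093, 370, 0]) cube([72, 72, 389]);
translate([2093, 664, 0]) cube([72, 72, 389]);


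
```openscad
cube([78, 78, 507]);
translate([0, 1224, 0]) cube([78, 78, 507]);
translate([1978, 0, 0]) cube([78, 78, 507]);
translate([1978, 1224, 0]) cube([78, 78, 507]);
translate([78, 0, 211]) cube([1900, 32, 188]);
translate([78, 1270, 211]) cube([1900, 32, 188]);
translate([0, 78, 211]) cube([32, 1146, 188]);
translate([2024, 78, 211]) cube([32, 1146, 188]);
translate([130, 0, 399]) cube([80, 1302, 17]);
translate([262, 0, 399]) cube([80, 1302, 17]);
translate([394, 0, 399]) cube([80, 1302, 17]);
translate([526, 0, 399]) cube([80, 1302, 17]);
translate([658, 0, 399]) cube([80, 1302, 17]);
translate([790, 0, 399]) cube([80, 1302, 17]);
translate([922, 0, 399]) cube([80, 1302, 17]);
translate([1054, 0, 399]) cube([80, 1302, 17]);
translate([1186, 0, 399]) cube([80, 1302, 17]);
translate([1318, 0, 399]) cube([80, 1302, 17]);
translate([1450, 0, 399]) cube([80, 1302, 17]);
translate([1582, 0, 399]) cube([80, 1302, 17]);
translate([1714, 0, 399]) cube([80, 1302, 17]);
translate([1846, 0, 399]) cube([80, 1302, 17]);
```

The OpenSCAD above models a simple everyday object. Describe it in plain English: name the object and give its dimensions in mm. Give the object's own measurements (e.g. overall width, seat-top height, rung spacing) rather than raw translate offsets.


A bed frame 2056 mm long (x) by 1302 mm wide (y). Four 78×78 mm corner posts, 507 mm tall, at the corners of the footprint. Four rails of 32 mm thickness and 188 mm height run between adjacent posts with their undersides at z = 211 mm, their outer faces flush with the outside of the frame (the two x-running rails run between the posts' inner faces; the two y-running rails run between the posts' inner faces). 14 slats, each 80 mm wide (x) and 17 mm thick, lie across the top of the two x-running rails, running the full 1302 mm width of the frame in y; along x they sit between the end posts with a 52 mm gap after the −x posts and between neighbouring slats and before the +x posts.


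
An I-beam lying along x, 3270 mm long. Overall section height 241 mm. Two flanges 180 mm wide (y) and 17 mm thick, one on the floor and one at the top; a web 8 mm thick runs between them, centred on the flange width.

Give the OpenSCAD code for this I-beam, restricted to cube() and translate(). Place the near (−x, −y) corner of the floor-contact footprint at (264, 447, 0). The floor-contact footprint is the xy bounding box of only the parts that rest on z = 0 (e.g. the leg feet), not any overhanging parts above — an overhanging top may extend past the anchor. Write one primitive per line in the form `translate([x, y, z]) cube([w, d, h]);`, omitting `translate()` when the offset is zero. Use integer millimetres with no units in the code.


translate([264, 447, 0]) cube([3270, 180, 17]);
translate([264, 533, 17]) cube([3270, 8, 207]);
translate([264, 447, 224]) cube([3270, 180, 17]);


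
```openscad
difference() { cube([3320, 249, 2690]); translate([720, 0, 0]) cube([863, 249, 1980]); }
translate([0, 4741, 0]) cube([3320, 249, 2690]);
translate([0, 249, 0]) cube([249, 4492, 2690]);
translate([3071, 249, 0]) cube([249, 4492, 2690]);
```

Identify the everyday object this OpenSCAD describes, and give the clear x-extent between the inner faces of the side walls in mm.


A single room. The interior width is 2822 mm.

Four walls enclosing a rectangle with a door in the front wall — a room. Outside width 3320 minus two 249 mm walls gives 2822 mm.


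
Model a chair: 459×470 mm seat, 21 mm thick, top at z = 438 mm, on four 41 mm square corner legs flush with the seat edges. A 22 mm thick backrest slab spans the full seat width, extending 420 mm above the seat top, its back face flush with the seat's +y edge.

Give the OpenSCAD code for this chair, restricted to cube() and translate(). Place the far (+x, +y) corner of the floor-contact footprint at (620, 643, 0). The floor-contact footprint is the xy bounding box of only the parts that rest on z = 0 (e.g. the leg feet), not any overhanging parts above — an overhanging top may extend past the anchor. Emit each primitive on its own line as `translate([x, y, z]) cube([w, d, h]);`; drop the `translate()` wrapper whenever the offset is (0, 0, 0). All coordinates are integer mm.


// leg_h = 438 - 21 = 417
translate([161, 173, 417]) cube([459, 470, 21]);
translate([161, 173, 0]) cube([41, 41, 417]);
translate([579, 173, 0]) cube([41, 41, 417]);
translate([161, 602, 0]) cube([41, 41, 417]);
translate([579, 602, 0]) cube([41, 41, 417]);
translate([161, 621, 438]) cube([459, 22, 420]);


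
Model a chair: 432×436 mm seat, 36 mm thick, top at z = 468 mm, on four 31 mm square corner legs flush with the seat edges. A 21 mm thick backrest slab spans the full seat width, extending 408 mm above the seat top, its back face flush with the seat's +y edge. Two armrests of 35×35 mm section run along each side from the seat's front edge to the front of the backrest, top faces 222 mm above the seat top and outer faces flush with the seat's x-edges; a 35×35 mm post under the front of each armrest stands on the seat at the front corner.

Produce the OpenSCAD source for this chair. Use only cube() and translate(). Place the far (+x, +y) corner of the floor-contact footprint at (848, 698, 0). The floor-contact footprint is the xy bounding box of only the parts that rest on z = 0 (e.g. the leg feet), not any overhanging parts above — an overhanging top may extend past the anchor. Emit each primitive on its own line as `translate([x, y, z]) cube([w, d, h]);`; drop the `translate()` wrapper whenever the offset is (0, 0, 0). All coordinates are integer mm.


translate([416, 262, 432]) cube([432, 436, 36]);
translate([416, 262, 0]) cube([31, 31, 432]);
translate([817, 262, 0]) cube([31, 31, 432]);
translate([416, 667, 0]) cube([31, 31, 432]);
translate([817, 667, 0]) cube([31, 31, 432]);
translate([416, 677, 468]) cube([432, 21, 408]);
translate([416, 262, 655]) cube([35, 415, 35]);
translate([813, 262, 655]) cube([35, 415, 35]);
translate([416, 262, 468]) cube([35, 35, 187]);
translate([813, 262, 468]) cube([35, 35, 187]);


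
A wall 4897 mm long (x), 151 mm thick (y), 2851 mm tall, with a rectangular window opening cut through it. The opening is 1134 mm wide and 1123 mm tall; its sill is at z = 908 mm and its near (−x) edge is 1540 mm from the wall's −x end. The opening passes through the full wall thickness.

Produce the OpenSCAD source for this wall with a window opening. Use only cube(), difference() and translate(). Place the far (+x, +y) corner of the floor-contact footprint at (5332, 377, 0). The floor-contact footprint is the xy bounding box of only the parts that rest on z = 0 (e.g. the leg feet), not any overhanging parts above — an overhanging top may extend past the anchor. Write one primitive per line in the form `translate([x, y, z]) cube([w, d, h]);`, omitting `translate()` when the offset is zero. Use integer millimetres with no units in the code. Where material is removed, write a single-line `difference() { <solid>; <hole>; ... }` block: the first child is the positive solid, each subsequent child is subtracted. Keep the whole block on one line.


difference() { translate([435, 226, 0]) cube([4897, 151, 2851]); translate([1975, 226, 908]) cube([1134, 151, 1123]); }


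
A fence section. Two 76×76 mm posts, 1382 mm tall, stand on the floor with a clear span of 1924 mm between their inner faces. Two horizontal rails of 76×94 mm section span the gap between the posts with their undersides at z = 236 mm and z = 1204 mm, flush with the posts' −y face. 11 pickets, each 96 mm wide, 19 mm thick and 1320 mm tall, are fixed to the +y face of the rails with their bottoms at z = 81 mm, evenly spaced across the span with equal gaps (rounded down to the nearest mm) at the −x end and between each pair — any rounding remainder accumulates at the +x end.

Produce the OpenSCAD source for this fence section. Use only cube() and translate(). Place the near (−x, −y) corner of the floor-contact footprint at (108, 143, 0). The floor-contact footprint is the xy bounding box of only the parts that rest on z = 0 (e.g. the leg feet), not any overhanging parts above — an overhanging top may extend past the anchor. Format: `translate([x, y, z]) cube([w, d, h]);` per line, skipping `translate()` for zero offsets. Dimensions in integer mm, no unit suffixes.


translate([108, 143, 0]) cube([76, 76, 1382]);
translate([2108, 143, 0]) cube([76, 76, 1382]);
translate([184, 143, 236]) cube([1924, 76, 94]);
translate([184, 143, 1204]) cube([1924, 76, 94]);
translate([256, 219, 81]) cube([96, 19, 1320]);
translate([424, 219, 81]) cube([96, 19, 1320]);
translate([592, 219, 81]) cube([96, 19, 1320]);
translate([760, 219, 81]) cube([96, 19, 1320]);
translate([928, 219, 81]) cube([96, 19, 1320]);
translate([1096, 219, 81]) cube([96, 19, 1320]);
translate([1264, 219, 81]) cube([96, 19, 1320]);
translate([1432, 219, 81]) cube([96, 19, 1320]);
translate([1600, 219, 81]) cube([96, 19, 1320]);
translate([1768, 219, 81]) cube([96, 19, 1320]);
translate([1936, 219, 81]) cube([96, 19, 1320]);


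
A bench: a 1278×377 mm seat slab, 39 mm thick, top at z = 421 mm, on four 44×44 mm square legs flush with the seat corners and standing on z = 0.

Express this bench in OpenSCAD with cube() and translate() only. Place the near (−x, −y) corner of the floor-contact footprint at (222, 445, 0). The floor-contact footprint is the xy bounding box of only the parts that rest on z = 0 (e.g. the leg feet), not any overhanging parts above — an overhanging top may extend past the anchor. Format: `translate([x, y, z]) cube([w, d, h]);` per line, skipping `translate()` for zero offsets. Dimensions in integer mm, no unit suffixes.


// leg_h = 421 − 39 = 382
translate([222, 445, 382]) cube([1278, 377, 39]);
translate([222, 445, 0]) cube([44, 44, 382]);
translate([222, 778, 0]) cube([44, 44, 382]);
translate([1456, 445, 0]) cube([44, 44, 382]);
translate([1456, 778, 0]) cube([44, 44, 382]);


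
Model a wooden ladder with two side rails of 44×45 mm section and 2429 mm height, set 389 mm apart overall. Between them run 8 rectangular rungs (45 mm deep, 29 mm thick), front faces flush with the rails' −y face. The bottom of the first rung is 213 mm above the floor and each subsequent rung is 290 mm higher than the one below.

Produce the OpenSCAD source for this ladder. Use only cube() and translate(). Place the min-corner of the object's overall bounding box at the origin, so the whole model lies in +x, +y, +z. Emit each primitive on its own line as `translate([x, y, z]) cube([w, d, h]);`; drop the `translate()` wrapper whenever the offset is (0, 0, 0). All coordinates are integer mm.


cube([44, 45, 2429]);
translate([345, 0, 0]) cube([44, 45, 2429]);
translate([44, 0, 213]) cube([301, 45, 29]);
translate([44, 0, 503]) cube([301, 45, 29]);
translate([44, 0, 793]) cube([301, 45, 29]);
translate([44, 0, 1083]) cube([301, 45, 29]);
translate([44, 0, 1373]) cube([301, 45, 29]);
translate([44, 0, 1663]) cube([301, 45, 29]);
translate([44, 0, 1953]) cube([301, 45, 29]);
translate([44, 0, 2243]) cube([301, 45, 29]);


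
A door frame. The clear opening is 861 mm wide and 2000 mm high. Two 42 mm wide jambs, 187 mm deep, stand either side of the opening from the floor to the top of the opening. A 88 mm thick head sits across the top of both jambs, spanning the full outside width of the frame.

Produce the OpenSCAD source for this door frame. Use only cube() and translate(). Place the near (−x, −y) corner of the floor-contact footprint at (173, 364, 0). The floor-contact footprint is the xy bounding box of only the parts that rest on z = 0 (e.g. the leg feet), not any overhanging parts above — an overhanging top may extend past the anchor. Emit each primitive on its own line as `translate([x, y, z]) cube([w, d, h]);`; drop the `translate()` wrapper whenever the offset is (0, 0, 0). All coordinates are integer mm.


translate([173, 364, 0]) cube([42, 187, 2000]);
translate([1076, 364, 0]) cube([42, 187, 2000]);
translate([173, 364, 2000]) cube([945, 187, 88]);


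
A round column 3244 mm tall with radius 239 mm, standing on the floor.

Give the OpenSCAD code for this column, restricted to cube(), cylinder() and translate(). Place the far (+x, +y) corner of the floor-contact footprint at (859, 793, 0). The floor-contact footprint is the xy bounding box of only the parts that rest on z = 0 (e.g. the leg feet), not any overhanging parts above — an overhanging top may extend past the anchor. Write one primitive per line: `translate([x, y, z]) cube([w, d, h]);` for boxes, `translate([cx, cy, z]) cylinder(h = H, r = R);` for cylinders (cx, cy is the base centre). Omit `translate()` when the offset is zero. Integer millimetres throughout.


translate([620, 554, 0]) cylinder(h = 3244, r = 239);


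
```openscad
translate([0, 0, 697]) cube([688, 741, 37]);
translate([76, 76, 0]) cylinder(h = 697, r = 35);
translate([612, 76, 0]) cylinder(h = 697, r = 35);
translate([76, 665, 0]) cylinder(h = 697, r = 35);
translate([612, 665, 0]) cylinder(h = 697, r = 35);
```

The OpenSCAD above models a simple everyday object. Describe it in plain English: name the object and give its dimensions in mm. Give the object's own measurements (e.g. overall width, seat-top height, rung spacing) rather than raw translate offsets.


A table: top 688 mm (x) × 741 mm (y), 37 mm thick, upper face at z = 734 mm, on four round legs of 70 mm diameter, each leg's bounding box inset 41 mm from the nearest pair of top edges from z = 0 to the bottom of the top.


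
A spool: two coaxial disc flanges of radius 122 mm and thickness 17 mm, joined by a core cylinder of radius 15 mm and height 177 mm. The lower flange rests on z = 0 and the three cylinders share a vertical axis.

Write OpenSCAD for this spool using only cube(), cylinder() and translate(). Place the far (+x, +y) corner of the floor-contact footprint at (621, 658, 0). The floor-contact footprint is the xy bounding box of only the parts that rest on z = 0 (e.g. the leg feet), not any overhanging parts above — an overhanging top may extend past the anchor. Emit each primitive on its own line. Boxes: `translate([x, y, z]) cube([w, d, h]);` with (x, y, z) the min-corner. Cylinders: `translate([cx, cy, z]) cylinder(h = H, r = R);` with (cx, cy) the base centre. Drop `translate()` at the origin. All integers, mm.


translate([499, 536, 0]) cylinder(h = 17, r = 122);
translate([499, 536, 17]) cylinder(h = 177, r = 15);
translate([499, 536, 194]) cylinder(h = 17, r = 122);


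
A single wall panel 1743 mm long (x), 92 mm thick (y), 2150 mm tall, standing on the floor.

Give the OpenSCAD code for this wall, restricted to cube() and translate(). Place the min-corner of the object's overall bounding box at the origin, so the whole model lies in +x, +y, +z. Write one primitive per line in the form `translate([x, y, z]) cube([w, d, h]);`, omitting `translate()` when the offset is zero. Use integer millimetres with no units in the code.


cube([1743, 92, 2150]);


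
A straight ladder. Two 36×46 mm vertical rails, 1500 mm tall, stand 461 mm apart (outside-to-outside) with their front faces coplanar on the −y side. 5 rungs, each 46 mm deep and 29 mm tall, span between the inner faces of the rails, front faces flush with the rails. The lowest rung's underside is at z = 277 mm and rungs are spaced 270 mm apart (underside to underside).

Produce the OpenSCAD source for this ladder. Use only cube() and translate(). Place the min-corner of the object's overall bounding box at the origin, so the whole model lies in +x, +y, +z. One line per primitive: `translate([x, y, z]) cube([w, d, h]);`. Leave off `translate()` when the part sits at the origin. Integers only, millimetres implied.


// rung span = 461 - 2*36 = 389
// rung[k] z = 277 + k*270
cube([36, 46, 1500]);
translate([425, 0, 0]) cube([36, 46, 1500]);
translate([36, 0, 277]) cube([389, 46, 29]);
translate([36, 0, 547]) cube([389, 46, 29]);
translate([36, 0, 817]) cube([389, 46, 29]);
translate([36, 0, 1087]) cube([389, 46, 29]);
translate([36, 0, 1357]) cube([389, 46, 29]);


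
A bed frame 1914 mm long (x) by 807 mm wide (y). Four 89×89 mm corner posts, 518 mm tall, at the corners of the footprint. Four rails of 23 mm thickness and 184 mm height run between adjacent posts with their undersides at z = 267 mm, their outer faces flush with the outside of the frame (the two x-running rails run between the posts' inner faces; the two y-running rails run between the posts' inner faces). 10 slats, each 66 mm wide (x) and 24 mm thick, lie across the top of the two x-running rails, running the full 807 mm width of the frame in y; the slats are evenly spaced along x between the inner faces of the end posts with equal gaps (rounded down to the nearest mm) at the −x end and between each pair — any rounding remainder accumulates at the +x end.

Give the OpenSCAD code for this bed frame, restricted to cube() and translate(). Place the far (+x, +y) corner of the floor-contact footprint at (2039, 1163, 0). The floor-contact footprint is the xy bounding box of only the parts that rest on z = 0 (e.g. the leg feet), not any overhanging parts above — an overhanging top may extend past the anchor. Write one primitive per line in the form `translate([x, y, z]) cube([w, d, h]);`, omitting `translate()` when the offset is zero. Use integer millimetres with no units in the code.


translate([125, 356, 0]) cube([89, 89, 518]);
translate([125, 1074, 0]) cube([89, 89, 518]);
translate([1950, 356, 0]) cube([89, 89, 518]);
translate([1950, 1074, 0]) cube([89, 89, 518]);
translate([214, 356, 267]) cube([1736, 23, 184]);
translate([214, 1140, 267]) cube([1736, 23, 184]);
translate([125, 445, 267]) cube([23, 629, 184]);
translate([2016, 445, 267]) cube([23, 629, 184]);
translate([311, 356, 451]) cube([66, 807, 24]);
translate([474, 356, 451]) cube([66, 807, 24]);
translate([637, 356, 451]) cube([66, 807, 24]);
translate([800, 356, 451]) cube([66, 807, 24]);
translate([963, 356, 451]) cube([66, 807, 24]);
translate([1126, 356, 451]) cube([66, 807, 24]);
translate([1289, 356, 451]) cube([66, 807, 24]);
translate([1452, 356, 451]) cube([66, 807, 24]);
translate([1615, 356, 451]) cube([66, 807, 24]);
translate([1778, 356, 451]) cube([66, 807, 24]);


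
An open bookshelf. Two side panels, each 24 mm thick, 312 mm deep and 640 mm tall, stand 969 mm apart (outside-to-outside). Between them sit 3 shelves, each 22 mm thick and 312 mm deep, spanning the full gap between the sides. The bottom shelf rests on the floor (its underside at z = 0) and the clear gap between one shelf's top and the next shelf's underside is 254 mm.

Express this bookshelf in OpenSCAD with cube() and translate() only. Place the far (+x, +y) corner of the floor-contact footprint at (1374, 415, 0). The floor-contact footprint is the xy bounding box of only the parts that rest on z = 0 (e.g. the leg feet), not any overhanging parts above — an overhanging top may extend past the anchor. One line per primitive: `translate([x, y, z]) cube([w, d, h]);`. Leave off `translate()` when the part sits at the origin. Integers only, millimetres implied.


translate([405, 103, 0]) cube([24, 312, 640]);
translate([1350, 103, 0]) cube([24, 312, 640]);
translate([429, 103, 0]) cube([921, 312, 22]);
translate([429, 103, 276]) cube([921, 312, 22]);
translate([429, 103, 552]) cube([921, 312, 22]);


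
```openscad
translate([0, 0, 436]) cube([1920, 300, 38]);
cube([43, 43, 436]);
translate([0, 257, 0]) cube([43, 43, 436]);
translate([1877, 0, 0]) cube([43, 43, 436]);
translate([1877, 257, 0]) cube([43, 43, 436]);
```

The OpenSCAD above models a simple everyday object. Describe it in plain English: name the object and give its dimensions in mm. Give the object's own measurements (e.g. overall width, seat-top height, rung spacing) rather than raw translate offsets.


A bench: a 1920×300 mm seat slab, 38 mm thick, top at z = 474 mm, on four 43×43 mm square legs flush with the seat corners and standing on z = 0.


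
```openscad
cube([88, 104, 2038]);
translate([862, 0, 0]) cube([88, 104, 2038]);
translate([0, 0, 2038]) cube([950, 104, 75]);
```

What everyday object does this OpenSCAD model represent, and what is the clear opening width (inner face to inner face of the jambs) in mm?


A door frame. The clear opening width is 774 mm.

Two 2038 mm tall posts with a header on top — a door frame. The left jamb is 88 mm wide at x = 0; the right jamb starts at x = 862. The clear opening is 862 − 88 = 774 mm.


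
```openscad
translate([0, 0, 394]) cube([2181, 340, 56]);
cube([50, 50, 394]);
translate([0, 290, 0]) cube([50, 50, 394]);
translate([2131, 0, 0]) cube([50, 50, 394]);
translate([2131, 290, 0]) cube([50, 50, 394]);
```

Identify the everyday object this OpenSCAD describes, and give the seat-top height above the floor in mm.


A bench. The seat-top height is 450 mm.

A long slab on four corner posts — a bench. The slab sits at z = 394 with thickness 56, so the top is 394 + 56 = 450 mm.


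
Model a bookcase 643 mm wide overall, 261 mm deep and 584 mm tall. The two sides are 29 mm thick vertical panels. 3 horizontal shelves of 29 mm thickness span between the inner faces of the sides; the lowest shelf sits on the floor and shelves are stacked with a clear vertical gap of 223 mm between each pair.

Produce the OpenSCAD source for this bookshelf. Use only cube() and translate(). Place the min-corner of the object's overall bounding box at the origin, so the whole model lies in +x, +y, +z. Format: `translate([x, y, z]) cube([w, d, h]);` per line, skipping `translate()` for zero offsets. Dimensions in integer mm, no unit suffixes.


cube([29, 261, 584]);
translate([614, 0, 0]) cube([29, 261, 584]);
translate([29, 0, 0]) cube([585, 261, 29]);
translate([29, 0, 252]) cube([585, 261, 29]);
translate([29, 0, 504]) cube([585, 261, 29]);


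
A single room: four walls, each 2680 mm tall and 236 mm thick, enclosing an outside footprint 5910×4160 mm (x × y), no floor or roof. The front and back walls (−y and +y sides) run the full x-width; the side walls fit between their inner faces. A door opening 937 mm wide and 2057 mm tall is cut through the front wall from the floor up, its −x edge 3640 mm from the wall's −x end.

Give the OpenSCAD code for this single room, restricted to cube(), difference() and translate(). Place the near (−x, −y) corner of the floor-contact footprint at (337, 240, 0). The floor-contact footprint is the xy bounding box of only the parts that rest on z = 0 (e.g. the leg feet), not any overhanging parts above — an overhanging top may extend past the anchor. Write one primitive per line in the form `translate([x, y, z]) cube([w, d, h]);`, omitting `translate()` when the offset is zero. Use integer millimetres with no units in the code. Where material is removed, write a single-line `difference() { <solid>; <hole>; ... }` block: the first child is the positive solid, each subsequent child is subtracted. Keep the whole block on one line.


difference() { translate([337, 240, 0]) cube([5910, 236, 2680]); translate([3977, 240, 0]) cube([937, 236, 2057]); }
translate([337, 4164, 0]) cube([5910, 236, 2680]);
translate([337, 476, 0]) cube([236, 3688, 2680]);
translate([6011, 476, 0]) cube([236, 3688, 2680]);


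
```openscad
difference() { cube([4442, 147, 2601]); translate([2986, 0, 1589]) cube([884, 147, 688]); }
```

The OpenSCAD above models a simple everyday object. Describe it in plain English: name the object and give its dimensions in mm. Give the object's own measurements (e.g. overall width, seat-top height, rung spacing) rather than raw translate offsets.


A wall 4442 mm long (x), 147 mm thick (y), 2601 mm tall, with a rectangular window opening cut through it. The opening is 884 mm wide and 688 mm tall; its sill is at z = 1589 mm and its near (−x) edge is 2986 mm from the wall's −x end. The opening passes through the full wall thickness.


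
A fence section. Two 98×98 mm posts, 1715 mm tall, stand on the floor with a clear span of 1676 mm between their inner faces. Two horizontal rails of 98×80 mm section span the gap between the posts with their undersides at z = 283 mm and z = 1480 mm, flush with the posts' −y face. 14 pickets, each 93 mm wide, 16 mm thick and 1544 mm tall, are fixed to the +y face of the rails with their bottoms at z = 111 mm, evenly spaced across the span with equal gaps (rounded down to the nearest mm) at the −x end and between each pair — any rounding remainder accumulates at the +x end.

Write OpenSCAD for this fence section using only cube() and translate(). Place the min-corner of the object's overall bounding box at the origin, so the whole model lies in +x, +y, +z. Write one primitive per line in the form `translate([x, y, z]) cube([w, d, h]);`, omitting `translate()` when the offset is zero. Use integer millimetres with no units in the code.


cube([98, 98, 1715]);
translate([1774, 0, 0]) cube([98, 98, 1715]);
translate([98, 0, 283]) cube([1676, 98, 80]);
translate([98, 0, 1480]) cube([1676, 98, 80]);
translate([122, 98, 111]) cube([93, 16, 1544]);
translate([239, 98, 111]) cube([93, 16, 1544]);
translate([356, 98, 111]) cube([93, 16, 1544]);
translate([473, 98, 111]) cube([93, 16, 1544]);
translate([590, 98, 111]) cube([93, 16, 1544]);
translate([707, 98, 111]) cube([93, 16, 1544]);
translate([824, 98, 111]) cube([93, 16, 1544]);
translate([941, 98, 111]) cube([93, 16, 1544]);
translate([1058, 98, 111]) cube([93, 16, 1544]);
translate([1175, 98, 111]) cube([93, 16, 1544]);
translate([1292, 98, 111]) cube([93, 16, 1544]);
translate([1409, 98, 111]) cube([93, 16, 1544]);
translate([1526, 98, 111]) cube([93, 16, 1544]);
translate([1643, 98, 111]) cube([93, 16, 1544]);


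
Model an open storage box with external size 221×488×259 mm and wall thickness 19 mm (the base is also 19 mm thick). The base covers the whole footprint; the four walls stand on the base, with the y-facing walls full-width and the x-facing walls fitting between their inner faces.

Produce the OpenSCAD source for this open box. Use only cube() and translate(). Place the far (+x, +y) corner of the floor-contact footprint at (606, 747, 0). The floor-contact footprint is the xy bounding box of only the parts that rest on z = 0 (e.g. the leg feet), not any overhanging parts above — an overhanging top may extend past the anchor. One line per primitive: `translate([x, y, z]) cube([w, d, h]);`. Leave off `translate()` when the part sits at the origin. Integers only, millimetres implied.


translate([385, 259, 0]) cube([221, 488, 19]);
translate([385, 259, 19]) cube([221, 19, 240]);
translate([385, 728, 19]) cube([221, 19, 240]);
translate([385, 278, 19]) cube([19, 450, 240]);
translate([587, 278, 19]) cube([19, 450, 240]);


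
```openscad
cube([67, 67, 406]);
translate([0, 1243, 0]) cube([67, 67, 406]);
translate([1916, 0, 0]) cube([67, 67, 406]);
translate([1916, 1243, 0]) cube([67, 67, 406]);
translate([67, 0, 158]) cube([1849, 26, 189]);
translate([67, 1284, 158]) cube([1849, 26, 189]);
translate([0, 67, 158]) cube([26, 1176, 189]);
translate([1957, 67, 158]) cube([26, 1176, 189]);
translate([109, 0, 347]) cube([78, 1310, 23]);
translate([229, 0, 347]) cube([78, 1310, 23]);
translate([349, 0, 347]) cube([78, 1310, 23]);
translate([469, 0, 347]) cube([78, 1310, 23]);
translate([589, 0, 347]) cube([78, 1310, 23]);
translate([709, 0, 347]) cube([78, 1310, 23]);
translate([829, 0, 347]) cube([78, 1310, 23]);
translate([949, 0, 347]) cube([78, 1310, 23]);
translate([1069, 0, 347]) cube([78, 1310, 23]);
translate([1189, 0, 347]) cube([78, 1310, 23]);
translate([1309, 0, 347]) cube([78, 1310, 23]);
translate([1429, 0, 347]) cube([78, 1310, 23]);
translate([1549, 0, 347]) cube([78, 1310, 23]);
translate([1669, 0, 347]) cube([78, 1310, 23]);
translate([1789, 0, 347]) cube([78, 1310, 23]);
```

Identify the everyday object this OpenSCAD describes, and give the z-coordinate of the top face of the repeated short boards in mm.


A bed frame. The slat-top height is 370 mm.

Four posts, four rails, and a row of slats — a bed frame. Slats sit on the rails at z = 158 + 189 = 347; with slat thickness 23, the top is 370 mm.


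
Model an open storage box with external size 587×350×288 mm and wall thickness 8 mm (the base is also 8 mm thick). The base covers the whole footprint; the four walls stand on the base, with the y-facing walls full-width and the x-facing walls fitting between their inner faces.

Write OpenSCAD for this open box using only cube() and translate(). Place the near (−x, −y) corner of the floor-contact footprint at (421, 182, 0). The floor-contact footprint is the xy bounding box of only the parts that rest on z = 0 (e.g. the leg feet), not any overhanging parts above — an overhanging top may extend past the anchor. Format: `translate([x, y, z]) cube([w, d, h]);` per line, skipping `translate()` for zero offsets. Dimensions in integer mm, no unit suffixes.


translate([421, 182, 0]) cube([587, 350, 8]);
translate([421, 182, 8]) cube([587, 8, 280]);
translate([421, 524, 8]) cube([587, 8, 280]);
translate([421, 190, 8]) cube([8, 334, 280]);
translate([1000, 190, 8]) cube([8, 334, 280]);


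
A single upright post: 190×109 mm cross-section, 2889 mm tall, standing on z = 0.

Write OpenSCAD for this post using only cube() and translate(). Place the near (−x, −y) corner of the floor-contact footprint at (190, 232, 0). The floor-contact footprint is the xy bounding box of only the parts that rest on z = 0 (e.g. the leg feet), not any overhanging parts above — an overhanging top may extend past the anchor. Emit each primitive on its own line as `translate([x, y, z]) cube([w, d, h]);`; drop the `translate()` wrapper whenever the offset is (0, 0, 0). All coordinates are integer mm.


translate([190, 232, 0]) cube([190, 109, 2889]);


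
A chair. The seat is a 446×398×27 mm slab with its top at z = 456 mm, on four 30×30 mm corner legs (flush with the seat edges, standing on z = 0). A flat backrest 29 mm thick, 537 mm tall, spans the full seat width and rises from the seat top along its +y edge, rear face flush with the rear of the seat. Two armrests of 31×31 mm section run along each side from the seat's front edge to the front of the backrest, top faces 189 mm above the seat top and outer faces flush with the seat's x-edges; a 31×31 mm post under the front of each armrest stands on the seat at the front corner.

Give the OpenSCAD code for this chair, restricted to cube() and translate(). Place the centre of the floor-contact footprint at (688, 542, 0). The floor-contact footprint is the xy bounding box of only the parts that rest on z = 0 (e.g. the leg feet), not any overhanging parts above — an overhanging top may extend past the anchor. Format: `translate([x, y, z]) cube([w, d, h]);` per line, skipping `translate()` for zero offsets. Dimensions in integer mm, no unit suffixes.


// leg_h = 456 - 27 = 429
// arm post h = 189 - 31 = 158
translate([465, 343, 429]) cube([446, 398, 27]);
translate([465, 343, 0]) cube([30, 30, 429]);
translate([881, 343, 0]) cube([30, 30, 429]);
translate([465, 711, 0]) cube([30, 30, 429]);
translate([881, 711, 0]) cube([30, 30, 429]);
translate([465, 712, 456]) cube([446, 29, 537]);
translate([465, 343, 614]) cube([31, 369, 31]);
translate([880, 343, 614]) cube([31, 369, 31]);
translate([465, 343, 456]) cube([31, 31, 158]);
translate([880, 343, 456]) cube([31, 31, 158]);


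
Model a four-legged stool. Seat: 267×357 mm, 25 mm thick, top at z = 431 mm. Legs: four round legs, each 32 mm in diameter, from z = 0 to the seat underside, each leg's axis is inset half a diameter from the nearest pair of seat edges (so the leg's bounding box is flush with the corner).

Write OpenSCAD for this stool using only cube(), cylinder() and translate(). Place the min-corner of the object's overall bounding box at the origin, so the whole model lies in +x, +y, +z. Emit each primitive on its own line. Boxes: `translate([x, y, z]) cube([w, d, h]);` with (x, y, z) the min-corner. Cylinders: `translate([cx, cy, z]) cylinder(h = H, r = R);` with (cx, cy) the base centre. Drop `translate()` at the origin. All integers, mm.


translate([0, 0, 406]) cube([267, 357, 25]);
translate([16, 16, 0]) cylinder(h = 406, r = 16);
translate([251, 16, 0]) cylinder(h = 406, r = 16);
translate([16, 341, 0]) cylinder(h = 406, r = 16);
translate([251, 341, 0]) cylinder(h = 406, r = 16);


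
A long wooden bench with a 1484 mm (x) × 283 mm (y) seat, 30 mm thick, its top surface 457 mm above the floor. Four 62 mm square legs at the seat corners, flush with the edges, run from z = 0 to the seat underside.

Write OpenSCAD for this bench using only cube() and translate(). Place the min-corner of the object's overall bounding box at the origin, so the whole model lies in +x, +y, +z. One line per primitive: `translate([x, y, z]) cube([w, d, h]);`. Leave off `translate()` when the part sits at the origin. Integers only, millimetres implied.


// leg_h = 457 − 30 = 427
translate([0, 0, 427]) cube([1484, 283, 30]);
cube([62, 62, 427]);
translate([0, 221, 0]) cube([62, 62, 427]);
translate([1422, 0, 0]) cube([62, 62, 427]);
translate([1422, 221, 0]) cube([62, 62, 427]);


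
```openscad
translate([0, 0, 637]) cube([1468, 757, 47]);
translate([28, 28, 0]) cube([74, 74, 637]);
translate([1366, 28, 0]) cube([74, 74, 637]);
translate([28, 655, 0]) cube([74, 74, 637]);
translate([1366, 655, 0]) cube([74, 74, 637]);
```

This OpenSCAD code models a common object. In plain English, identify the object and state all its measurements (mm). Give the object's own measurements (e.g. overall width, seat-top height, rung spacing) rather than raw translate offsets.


A table: top 1468 mm (x) × 757 mm (y), 47 mm thick, upper face at z = 684 mm, on four 74×74 mm square legs, each inset 28 mm from the nearest pair of top edges from z = 0 to the bottom of the top.


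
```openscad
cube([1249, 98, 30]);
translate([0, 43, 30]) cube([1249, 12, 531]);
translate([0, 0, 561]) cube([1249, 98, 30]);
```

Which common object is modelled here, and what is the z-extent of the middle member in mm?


An I-beam. The web height is 531 mm.

Two wide flanges with a thin centred web — an I-beam. Overall 591 mm minus two 30 mm flanges gives a web of 591 − 2·30 = 531 mm.
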